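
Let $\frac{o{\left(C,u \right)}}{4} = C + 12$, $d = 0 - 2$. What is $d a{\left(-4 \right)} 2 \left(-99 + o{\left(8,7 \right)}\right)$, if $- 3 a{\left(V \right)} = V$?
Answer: $\frac{304}{3} \approx 101.33$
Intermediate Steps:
$d = -2$ ($d = 0 - 2 = -2$)
$a{\left(V \right)} = - \frac{V}{3}$
$o{\left(C,u \right)} = 48 + 4 C$ ($o{\left(C,u \right)} = 4 \left(C + 12\right) = 4 \left(12 + C\right) = 48 + 4 C$)
$d a{\left(-4 \right)} 2 \left(-99 + o{\left(8,7 \right)}\right) = - 2 \left(\left(- \frac{1}{3}\right) \left(-4\right)\right) 2 \left(-99 + \left(48 + 4 \cdot 8\right)\right) = \left(-2\right) \frac{4}{3} \cdot 2 \left(-99 + \left(48 + 32\right)\right) = \left(- \frac{8}{3}\right) 2 \left(-99 + 80\right) = \left(- \frac{16}{3}\right) \left(-19\right) = \frac{304}{3}$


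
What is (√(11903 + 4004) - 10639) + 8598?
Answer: -2041 + √15907 ≈ -1914.9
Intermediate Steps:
(√(11903 + 4004) - 10639) + 8598 = (√15907 - 10639) + 8598 = (-10639 + √15907) + 8598 = -2041 + √15907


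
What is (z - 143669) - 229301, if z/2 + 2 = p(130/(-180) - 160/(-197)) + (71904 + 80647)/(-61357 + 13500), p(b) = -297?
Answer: -17878148878/47857 ≈ -3.7357e+5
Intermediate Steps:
z = -28923588/47857 (z = -4 + 2*(-297 + (71904 + 80647)/(-61357 + 13500)) = -4 + 2*(-297 + 152551/(-47857)) = -4 + 2*(-297 + 152551*(-1/47857)) = -4 + 2*(-297 - 152551/47857) = -4 + 2*(-14366080/47857) = -4 - 28732160/47857 = -28923588/47857 ≈ -604.38)
(z - 143669) - 229301 = (-28923588/47857 - 143669) - 229301 = -6904490921/47857 - 229301 = -17878148878/47857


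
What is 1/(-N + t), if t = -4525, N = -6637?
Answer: 1/2112 ≈ 0.00047348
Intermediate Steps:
1/(-N + t) = 1/(-1*(-6637) - 4525) = 1/(6637 - 4525) = 1/2112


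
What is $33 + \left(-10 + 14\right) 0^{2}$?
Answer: $33$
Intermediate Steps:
$33 + \left(-10 + 14\right) 0^{2} = 33 + 4 \cdot 0 = 33 + 0 = 33$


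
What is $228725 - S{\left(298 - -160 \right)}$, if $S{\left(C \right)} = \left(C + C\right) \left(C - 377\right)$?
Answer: $154529$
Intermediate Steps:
$S{\left(C \right)} = 2 C \left(-377 + C\right)$
$228725 - S{\left(298 - -160 \right)} = 228725 - 2 \left(298 - -160\right) \left(-377 + \left(298 - -160\right)\right) = 228725 - 2 \left(298 + 160\right) \left(-377 + \left(298 + 160\right)\right) = 228725 - 2 \cdot 458 \left(-377 + 458\right) = 228725 - 2 \cdot 458 \cdot 81 = 228725 - 74196 = 154529$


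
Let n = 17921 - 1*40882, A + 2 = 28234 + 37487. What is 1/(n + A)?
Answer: 1/42758 ≈ 2.3387e-5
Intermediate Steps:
A = 65719 (A = -2 + (28234 + 37487) = -2 + 65721 = 65719)
n = -22961 (n = 17921 - 40882 = -22961)
1/(n + A) = 1/(-22961 + 65719) = 1/42758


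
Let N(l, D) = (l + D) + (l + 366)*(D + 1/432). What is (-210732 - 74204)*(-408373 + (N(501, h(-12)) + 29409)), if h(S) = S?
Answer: 1994490988079/18 ≈ 1.1080e+11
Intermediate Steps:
N(l, D) = D + l + (366 + l)*(1/432 + D) (N(l, D) = (D + l) + (366 + l)*(D + 1/432) = (D + l) + (366 + l)*(1/432 + D) = D + l + (366 + l)*(1/432 + D))
(-210732 - 74204)*(-408373 + (N(501, h(-12)) + 29409)) = (-210732 - 74204)*(-408373 + ((61/72 + 367*(-12) + (433/432)*501 - 12*501) + 29409)) = -284936*(-408373 + ((61/72 - 4404 + 72311/144 - 6012) + 29409)) = -284936*(-408373 + (-1427471/144 + 29409)) = -284936*(-408373 + 2807425/144) = -284936*(-55998287/144) = 1994490988079/18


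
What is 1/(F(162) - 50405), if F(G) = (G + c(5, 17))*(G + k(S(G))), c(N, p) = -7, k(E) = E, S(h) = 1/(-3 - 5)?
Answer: -8/202515 ≈ -3.9503e-5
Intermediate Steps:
S(h) = -⅛ (S(h) = 1/(-8) = -⅛)
F(G) = (-7 + G)*(-⅛ + G) (F(G) = (G - 7)*(G - ⅛) = (-7 + G)*(-⅛ + G))
1/(F(162) - 50405) = 1/((7/8 + 162² - 57/8*162) - 50405) = 1/((7/8 + 26244 - 4617/4) - 50405) = 1/(200725/8 - 50405) = 1/(-202515/8) = -8/202515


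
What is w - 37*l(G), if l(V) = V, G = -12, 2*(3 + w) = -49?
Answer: 833/2 ≈ 416.50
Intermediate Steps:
w = -55/2 (w = -3 + (½)*(-49) = -3 - 49/2 = -55/2 ≈ -27.500)
w - 37*l(G) = -55/2 - 37*(-12) = -55/2 + 444 = 833/2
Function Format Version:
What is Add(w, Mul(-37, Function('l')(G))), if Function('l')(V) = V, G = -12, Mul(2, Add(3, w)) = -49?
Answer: Rational(833, 2) ≈ 416.50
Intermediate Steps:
w = Rational(-55, 2) (w = Add(-3, Mul(Rational(1, 2), -49)) = Add(-3, Rational(-49, 2)) = Rational(-55, 2) ≈ -27.500)
Add(w, Mul(-37, Function('l')(G))) = Add(Rational(-55, 2), Mul(-37, -12)) = Add(Rational(-55, 2), 444) = Rational(833, 2)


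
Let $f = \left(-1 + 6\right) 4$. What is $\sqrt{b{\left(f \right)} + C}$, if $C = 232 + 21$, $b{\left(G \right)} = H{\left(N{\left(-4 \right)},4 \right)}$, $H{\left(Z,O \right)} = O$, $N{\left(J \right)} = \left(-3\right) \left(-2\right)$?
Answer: $\sqrt{257} \approx 16.031$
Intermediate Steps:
$f = 20$ ($f = 5 \cdot 4 = 20$)
$N{\left(J \right)} = 6$
$b{\left(G \right)} = 4$
$C = 253$
$\sqrt{b{\left(f \right)} + C} = \sqrt{4 + 253} = \sqrt{257}$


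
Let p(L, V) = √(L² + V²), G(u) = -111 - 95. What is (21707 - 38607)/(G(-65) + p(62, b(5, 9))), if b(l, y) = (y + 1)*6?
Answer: 435175/4374 + 4225*√1861/4374 ≈ 141.16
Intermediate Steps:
G(u) = -206
b(l, y) = 6 + 6*y (b(l, y) = (1 + y)*6 = 6 + 6*y)
(21707 - 38607)/(G(-65) + p(62, b(5, 9))) = (21707 - 38607)/(-206 + √(62² + (6 + 6*9)²)) = -16900/(-206 + √(3844 + (6 + 54)²)) = -16900/(-206 + √(3844 + 60²)) = -16900/(-206 + √(3844 + 3600)) = -16900/(-206 + √7444) = -16900/(-206 + 2*√1861)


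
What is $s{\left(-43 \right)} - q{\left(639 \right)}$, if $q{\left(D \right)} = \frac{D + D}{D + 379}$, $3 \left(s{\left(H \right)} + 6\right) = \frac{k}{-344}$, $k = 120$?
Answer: $- \frac{161344}{21887} \approx -7.3717$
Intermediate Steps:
$s{\left(H \right)} = - \frac{263}{43}$ ($s{\left(H \right)} = -6 + \frac{120 \frac{1}{-344}}{3} = -6 + \frac{120 \left(- \frac{1}{344}\right)}{3} = -6 + \frac{1}{3} \left(- \frac{15}{43}\right) = -6 - \frac{5}{43} = - \frac{263}{43}$)
$q{\left(D \right)} = \frac{2 D}{379 + D}$
$s{\left(-43 \right)} - q{\left(639 \right)} = - \frac{263}{43} - 2 \cdot 639 \frac{1}{379 + 639} = - \frac{263}{43} - 2 \cdot 639 \cdot \frac{1}{1018} = - \frac{263}{43} - \frac{639}{509} = - \frac{161344}{21887}$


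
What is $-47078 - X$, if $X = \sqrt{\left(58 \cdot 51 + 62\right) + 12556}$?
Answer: $-47078 - 2 \sqrt{3894} \approx -47203.0$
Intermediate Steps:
$X = 2 \sqrt{3894}$ ($X = \sqrt{\left(2958 + 62\right) + 12556} = \sqrt{3020 + 12556} = \sqrt{15576} = 2 \sqrt{3894} \approx 124.8$)
$-47078 - X = -47078 - 2 \sqrt{3894}$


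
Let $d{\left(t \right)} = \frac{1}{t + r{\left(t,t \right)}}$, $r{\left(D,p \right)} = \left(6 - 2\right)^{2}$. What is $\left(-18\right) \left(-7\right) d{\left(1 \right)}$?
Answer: $\frac{126}{17} \approx 7.4118$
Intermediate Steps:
$r{\left(D,p \right)} = 16$ ($r{\left(D,p \right)} = 4^{2} = 16$)
$d{\left(t \right)} = \frac{1}{16 + t}$ ($d{\left(t \right)} = \frac{1}{t + 16} = \frac{1}{16 + t}$)
$\left(-18\right) \left(-7\right) d{\left(1 \right)} = \frac{\left(-18\right) \left(-7\right)}{16 + 1} = \frac{126}{17}$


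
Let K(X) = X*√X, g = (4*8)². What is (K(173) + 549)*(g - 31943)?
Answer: -16974531 - 5348987*√173 ≈ -8.7330e+7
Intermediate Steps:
g = 1024 (g = 32² = 1024)
K(X) = X^(3/2)
(K(173) + 549)*(g - 31943) = (173^(3/2) + 549)*(1024 - 31943) = (173*√173 + 549)*(-30919) = (549 + 173*√173)*(-30919) = -16974531 - 5348987*√173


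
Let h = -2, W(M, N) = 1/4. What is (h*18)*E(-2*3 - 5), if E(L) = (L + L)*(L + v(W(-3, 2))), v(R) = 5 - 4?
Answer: -7920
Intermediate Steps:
W(M, N) = ¼
v(R) = 1
E(L) = 2*L*(1 + L) (E(L) = (L + L)*(L + 1) = (2*L)*(1 + L) = 2*L*(1 + L))
(h*18)*E(-2*3 - 5) = (-2*18)*(2*(-2*3 - 5)*(1 + (-2*3 - 5))) = -72*(-6 - 5)*(1 + (-6 - 5)) = -72*(-11)*(1 - 11) = -72*(-11)*(-10) = -36*220 = -7920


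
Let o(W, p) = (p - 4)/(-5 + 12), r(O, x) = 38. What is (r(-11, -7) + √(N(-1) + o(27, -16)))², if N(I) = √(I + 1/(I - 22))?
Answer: (6118 + √322*√(-230 + 7*I*√138))²/25921 ≈ 1463.8 + 131.46*I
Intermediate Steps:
N(I) = √(I + 1/(-22 + I))
o(W, p) = -4/7 + p/7 (o(W, p) = (-4 + p)/7 = (-4 + p)*(⅐) = -4/7 + p/7)
(r(-11, -7) + √(N(-1) + o(27, -16)))² = (38 + √(√((1 - (-22 - 1))/(-22 - 1)) + (-4/7 + (⅐)*(-16))))² = (38 + √(√((1 - 1*(-23))/(-23)) + (-4/7 - 16/7)))² = (38 + √(√(-(1 + 23)/23) - 20/7))² = (38 + √(√(-1/23*24) - 20/7))² = (38 + √(√(-24/23) - 20/7))² = (38 + √(2*I*√138/23 - 20/7))² = (38 + √(-20/7 + 2*I*√138/23))²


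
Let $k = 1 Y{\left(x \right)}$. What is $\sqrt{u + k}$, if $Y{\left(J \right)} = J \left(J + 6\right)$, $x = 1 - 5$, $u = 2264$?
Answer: $4 \sqrt{141} \approx 47.497$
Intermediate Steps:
$x = -4$
$Y{\left(J \right)} = J \left(6 + J\right)$
$k = -8$ ($k = 1 \left(- 4 \left(6 - 4\right)\right) = 1 \left(\left(-4\right) 2\right) = 1 \left(-8\right) = -8$)
$\sqrt{u + k} = \sqrt{2264 - 8} = \sqrt{2256} = 4 \sqrt{141}$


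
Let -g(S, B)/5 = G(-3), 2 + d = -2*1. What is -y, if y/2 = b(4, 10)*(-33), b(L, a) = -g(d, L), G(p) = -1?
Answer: -330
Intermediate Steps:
d = -4 (d = -2 - 2*1 = -2 - 2 = -4)
g(S, B) = 5 (g(S, B) = -5*(-1) = 5)
b(L, a) = -5 (b(L, a) = -1*5 = -5)
y = 330 (y = 2*(-5*(-33)) = 2*165 = 330)
-y = -1*330 = -330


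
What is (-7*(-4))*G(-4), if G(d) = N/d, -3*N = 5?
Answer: 35/3 ≈ 11.667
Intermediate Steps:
N = -5/3 (N = -⅓*5 = -5/3 ≈ -1.6667)
G(d) = -5/(3*d)
(-7*(-4))*G(-4) = (-7*(-4))*(-5/3/(-4)) = 28*(-5/3*(-¼)) = 28*(5/12) = 35/3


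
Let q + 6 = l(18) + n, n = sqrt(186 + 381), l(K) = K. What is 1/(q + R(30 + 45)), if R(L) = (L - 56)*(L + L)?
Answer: 106/303351 - sqrt(7)/910053 ≈ 0.00034652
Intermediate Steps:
n = 9*sqrt(7) (n = sqrt(567) = 9*sqrt(7) ≈ 23.812)
R(L) = 2*L*(-56 + L) (R(L) = (-56 + L)*(2*L) = 2*L*(-56 + L))
q = 12 + 9*sqrt(7) (q = -6 + (18 + 9*sqrt(7)) = 12 + 9*sqrt(7) ≈ 35.812)
1/(q + R(30 + 45)) = 1/((12 + 9*sqrt(7)) + 2*(30 + 45)*(-56 + (30 + 45))) = 1/((12 + 9*sqrt(7)) + 2*75*(-56 + 75)) = 1/((12 + 9*sqrt(7)) + 2*75*19) = 1/((12 + 9*sqrt(7)) + 2850) = 1/(2862 + 9*sqrt(7))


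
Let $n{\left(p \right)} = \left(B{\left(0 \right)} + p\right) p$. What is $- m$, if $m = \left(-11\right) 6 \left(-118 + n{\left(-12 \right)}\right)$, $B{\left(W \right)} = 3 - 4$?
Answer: $2508$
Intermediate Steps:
$B{\left(W \right)} = -1$ ($B{\left(W \right)} = 3 - 4 = -1$)
$n{\left(p \right)} = p \left(-1 + p\right)$ ($n{\left(p \right)} = \left(-1 + p\right) p = p \left(-1 + p\right)$)
$m = -2508$ ($m = \left(-11\right) 6 \left(-118 - 12 \left(-1 - 12\right)\right) = - 66 \left(-118 - -156\right) = - 66 \left(-118 + 156\right) = \left(-66\right) 38 = -2508$)
$- m = \left(-1\right) \left(-2508\right) = 2508$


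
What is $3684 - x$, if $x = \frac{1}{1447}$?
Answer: $\frac{5330747}{1447} \approx 3684.0$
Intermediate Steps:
$x = \frac{1}{1447} \approx 0.00069109$
$3684 - x = 3684 - \frac{1}{1447} = \frac{5330747}{1447}$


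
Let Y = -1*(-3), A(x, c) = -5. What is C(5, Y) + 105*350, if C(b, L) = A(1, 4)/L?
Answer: 110245/3 ≈ 36748.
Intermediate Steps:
Y = 3
C(b, L) = -5/L
C(5, Y) + 105*350 = -5/3 + 105*350 = -5*⅓ + 36750 = -5/3 + 36750 = 110245/3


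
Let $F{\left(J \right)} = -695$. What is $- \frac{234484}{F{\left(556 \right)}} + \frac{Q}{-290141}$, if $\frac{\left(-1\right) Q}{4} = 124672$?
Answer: $\frac{68380010404}{201647995} \approx 339.11$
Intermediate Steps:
$Q = -498688$ ($Q = \left(-4\right) 124672 = -498688$)
$- \frac{234484}{F{\left(556 \right)}} + \frac{Q}{-290141} = - \frac{234484}{-695} - \frac{498688}{-290141} = \left(-234484\right) \left(- \frac{1}{695}\right) - - \frac{498688}{290141} = \frac{234484}{695} + \frac{498688}{290141} = \frac{68380010404}{201647995}$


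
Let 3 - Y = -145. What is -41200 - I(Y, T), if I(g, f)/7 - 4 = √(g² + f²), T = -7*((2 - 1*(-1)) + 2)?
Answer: -41228 - 7*√23129 ≈ -42293.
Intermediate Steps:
Y = 148 (Y = 3 - 1*(-145) = 3 + 145 = 148)
T = -35 (T = -7*((2 + 1) + 2) = -7*(3 + 2) = -7*5 = -35)
I(g, f) = 28 + 7*√(f² + g²) (I(g, f) = 28 + 7*√(g² + f²) = 28 + 7*√(f² + g²))
-41200 - I(Y, T) = -41200 - (28 + 7*√((-35)² + 148²)) = -41200 - (28 + 7*√(1225 + 21904)) = -41200 - (28 + 7*√23129) = -41200 + (-28 - 7*√23129) = -41228 - 7*√23129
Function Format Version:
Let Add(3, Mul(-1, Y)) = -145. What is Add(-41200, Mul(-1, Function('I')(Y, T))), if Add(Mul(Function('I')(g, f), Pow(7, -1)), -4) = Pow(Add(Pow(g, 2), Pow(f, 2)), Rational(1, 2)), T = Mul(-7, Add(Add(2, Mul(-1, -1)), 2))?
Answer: Add(-41228, Mul(-7, Pow(23129, Rational(1, 2)))) ≈ -42293.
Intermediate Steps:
Y = 148 (Y = Add(3, Mul(-1, -145)) = Add(3, 145) = 148)
T = -35 (T = Mul(-7, Add(Add(2, 1), 2)) = Mul(-7, Add(3, 2)) = Mul(-7, 5) = -35)
Function('I')(g, f) = Add(28, Mul(7, Pow(Add(Pow(f, 2), Pow(g, 2)), Rational(1, 2)))) (Function('I')(g, f) = Add(28, Mul(7, Pow(Add(Pow(g, 2), Pow(f, 2)), Rational(1, 2)))) = Add(28, Mul(7, Pow(Add(Pow(f, 2), Pow(g, 2)), Rational(1, 2)))))
Add(-41200, Mul(-1, Function('I')(Y, T))) = Add(-41200, Mul(-1, Add(28, Mul(7, Pow(Add(Pow(-35, 2), Pow(148, 2)), Rational(1, 2)))))) = Add(-41200, Mul(-1, Add(28, Mul(7, Pow(Add(1225, 21904), Rational(1, 2)))))) = Add(-41200, Mul(-1, Add(28, Mul(7, Pow(23129, Rational(1, 2)))))) = Add(-41200, Add(-28, Mul(-7, Pow(23129, Rational(1, 2))))) = Add(-41228, Mul(-7, Pow(23129, Rational(1, 2))))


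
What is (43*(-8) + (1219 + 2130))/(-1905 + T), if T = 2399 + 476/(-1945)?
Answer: 5844725/960354 ≈ 6.0860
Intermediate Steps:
T = 4665579/1945 (T = 2399 + 476*(-1/1945) = 2399 - 476/1945 = 4665579/1945 ≈ 2398.8)
(43*(-8) + (1219 + 2130))/(-1905 + T) = (43*(-8) + (1219 + 2130))/(-1905 + 4665579/1945) = (-344 + 3349)/(960354/1945) = 3005*(1945/960354) = 5844725/960354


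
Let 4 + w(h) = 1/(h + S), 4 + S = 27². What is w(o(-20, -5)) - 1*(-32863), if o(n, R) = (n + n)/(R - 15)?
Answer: 23888494/727 ≈ 32859.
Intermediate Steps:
S = 725 (S = -4 + 27² = -4 + 729 = 725)
o(n, R) = 2*n/(-15 + R) (o(n, R) = (2*n)/(-15 + R) = 2*n/(-15 + R))
w(h) = -4 + 1/(725 + h) (w(h) = -4 + 1/(h + 725) = -4 + 1/(725 + h))
w(o(-20, -5)) - 1*(-32863) = (-2899 - 8*(-20)/(-15 - 5))/(725 + 2*(-20)/(-15 - 5)) - 1*(-32863) = (-2899 - 8*(-20)/(-20))/(725 + 2*(-20)/(-20)) + 32863 = (-2899 - 8*(-20)*(-1)/20)/(725 + 2*(-20)*(-1/20)) + 32863 = (-2899 - 4*2)/(725 + 2) + 32863 = (-2899 - 8)/727 + 32863 = (1/727)*(-2907) + 32863 = -2907/727 + 32863 = 23888494/727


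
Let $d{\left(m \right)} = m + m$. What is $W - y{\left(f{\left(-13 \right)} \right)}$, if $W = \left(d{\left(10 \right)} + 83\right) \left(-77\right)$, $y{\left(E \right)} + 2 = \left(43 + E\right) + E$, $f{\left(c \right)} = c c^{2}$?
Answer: $-3578$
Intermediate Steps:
$f{\left(c \right)} = c^{3}$
$d{\left(m \right)} = 2 m$
$y{\left(E \right)} = 41 + 2 E$ ($y{\left(E \right)} = -2 + \left(\left(43 + E\right) + E\right) = -2 + \left(43 + 2 E\right) = 41 + 2 E$)
$W = -7931$ ($W = \left(2 \cdot 10 + 83\right) \left(-77\right) = \left(20 + 83\right) \left(-77\right) = 103 \left(-77\right) = -7931$)
$W - y{\left(f{\left(-13 \right)} \right)} = -7931 - \left(41 + 2 \left(-13\right)^{3}\right) = -7931 - \left(41 + 2 \left(-2197\right)\right) = -7931 - \left(41 - 4394\right) = -7931 - -4353 = -7931 + 4353 = -3578$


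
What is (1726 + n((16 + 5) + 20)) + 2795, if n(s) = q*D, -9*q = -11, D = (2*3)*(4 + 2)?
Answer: 4565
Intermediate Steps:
D = 36 (D = 6*6 = 36)
q = 11/9 (q = -⅑*(-11) = 11/9 ≈ 1.2222)
n(s) = 44 (n(s) = (11/9)*36 = 44)
(1726 + n((16 + 5) + 20)) + 2795 = (1726 + 44) + 2795 = 1770 + 2795 = 4565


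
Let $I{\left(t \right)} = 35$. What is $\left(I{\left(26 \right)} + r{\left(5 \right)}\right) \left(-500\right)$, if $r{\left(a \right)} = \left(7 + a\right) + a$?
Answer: $-26000$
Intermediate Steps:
$r{\left(a \right)} = 7 + 2 a$
$\left(I{\left(26 \right)} + r{\left(5 \right)}\right) \left(-500\right) = \left(35 + \left(7 + 2 \cdot 5\right)\right) \left(-500\right) = \left(35 + \left(7 + 10\right)\right) \left(-500\right) = \left(35 + 17\right) \left(-500\right) = 52 \left(-500\right) = -26000$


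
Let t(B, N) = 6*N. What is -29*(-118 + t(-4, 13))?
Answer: 1160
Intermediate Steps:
-29*(-118 + t(-4, 13)) = -29*(-118 + 6*13) = -29*(-118 + 78) = -29*(-40) = 1160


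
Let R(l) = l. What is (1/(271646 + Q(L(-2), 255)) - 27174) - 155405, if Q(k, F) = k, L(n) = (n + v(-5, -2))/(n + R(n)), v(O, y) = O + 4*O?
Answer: -198392349765/1086611 ≈ -1.8258e+5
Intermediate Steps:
v(O, y) = 5*O
L(n) = (-25 + n)/(2*n) (L(n) = (n + 5*(-5))/(n + n) = (n - 25)/((2*n)) = (-25 + n)*(1/(2*n)) = (-25 + n)/(2*n))
(1/(271646 + Q(L(-2), 255)) - 27174) - 155405 = (1/(271646 + (½)*(-25 - 2)/(-2)) - 27174) - 155405 = (1/(271646 + (½)*(-½)*(-27)) - 27174) - 155405 = (1/(271646 + 27/4) - 27174) - 155405 = (1/(1086611/4) - 27174) - 155405 = (4/1086611 - 27174) - 155405 = -29527567310/1086611 - 155405 = -198392349765/1086611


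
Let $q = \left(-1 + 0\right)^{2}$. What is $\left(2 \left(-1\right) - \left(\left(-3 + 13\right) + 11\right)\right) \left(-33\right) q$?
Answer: $759$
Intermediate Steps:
$q = 1$ ($q = \left(-1\right)^{2} = 1$)
$\left(2 \left(-1\right) - \left(\left(-3 + 13\right) + 11\right)\right) \left(-33\right) q = \left(2 \left(-1\right) - \left(\left(-3 + 13\right) + 11\right)\right) \left(-33\right) 1 = \left(-2 - \left(10 + 11\right)\right) \left(-33\right) 1 = \left(-2 - 21\right) \left(-33\right) 1 = \left(-23\right) \left(-33\right) 1 = 759 \cdot 1 = 759$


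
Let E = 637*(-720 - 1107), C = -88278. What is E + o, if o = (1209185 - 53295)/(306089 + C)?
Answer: -253487068099/217811 ≈ -1.1638e+6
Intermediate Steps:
E = -1163799 (E = 637*(-1827) = -1163799)
o = 1155890/217811 (o = (1209185 - 53295)/(306089 - 88278) = 1155890/217811 ≈ 5.3068)
E + o = -1163799 + 1155890/217811 = -253487068099/217811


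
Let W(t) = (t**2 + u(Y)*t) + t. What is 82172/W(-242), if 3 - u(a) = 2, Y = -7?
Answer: 20543/14520 ≈ 1.4148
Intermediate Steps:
u(a) = 1 (u(a) = 3 - 1*2 = 3 - 2 = 1)
W(t) = t**2 + 2*t (W(t) = (t**2 + 1*t) + t = (t**2 + t) + t = (t + t**2) + t = t**2 + 2*t)
82172/W(-242) = 82172/((-242*(2 - 242))) = 82172/((-242*(-240))) = 82172/58080 = 82172*(1/58080) = 20543/14520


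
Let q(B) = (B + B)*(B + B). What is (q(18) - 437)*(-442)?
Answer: -379678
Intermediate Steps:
q(B) = 4*B² (q(B) = (2*B)*(2*B) = 4*B²)
(q(18) - 437)*(-442) = (4*18² - 437)*(-442) = (4*324 - 437)*(-442) = (1296 - 437)*(-442) = 859*(-442) = -379678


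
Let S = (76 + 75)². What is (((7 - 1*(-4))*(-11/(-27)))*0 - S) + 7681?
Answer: -15120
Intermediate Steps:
S = 22801 (S = 151² = 22801)
(((7 - 1*(-4))*(-11/(-27)))*0 - S) + 7681 = (((7 - 1*(-4))*(-11/(-27)))*0 - 1*22801) + 7681 = (((7 + 4)*(-11*(-1/27)))*0 - 22801) + 7681 = ((11*(11/27))*0 - 22801) + 7681 = ((121/27)*0 - 22801) + 7681 = (0 - 22801) + 7681 = -22801 + 7681 = -15120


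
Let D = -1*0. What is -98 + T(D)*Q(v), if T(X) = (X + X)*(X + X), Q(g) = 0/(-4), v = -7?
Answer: -98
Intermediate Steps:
D = 0
Q(g) = 0 (Q(g) = 0*(-¼) = 0)
T(X) = 4*X² (T(X) = (2*X)*(2*X) = 4*X²)
-98 + T(D)*Q(v) = -98 + (4*0²)*0 = -98 + (4*0)*0 = -98 + 0*0 = -98 + 0 = -98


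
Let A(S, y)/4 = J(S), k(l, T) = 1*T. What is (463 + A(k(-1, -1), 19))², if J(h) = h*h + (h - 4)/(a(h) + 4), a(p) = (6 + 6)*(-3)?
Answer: 13995081/64 ≈ 2.1867e+5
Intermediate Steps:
a(p) = -36 (a(p) = 12*(-3) = -36)
k(l, T) = T
J(h) = ⅛ + h² - h/32 (J(h) = h*h + (h - 4)/(-36 + 4) = h² + (-4 + h)/(-32) = h² + (-4 + h)*(-1/32) = h² + (⅛ - h/32) = ⅛ + h² - h/32)
A(S, y) = ½ + 4*S² - S/8 (A(S, y) = 4*(⅛ + S² - S/32) = ½ + 4*S² - S/8)
(463 + A(k(-1, -1), 19))² = (463 + (½ + 4*(-1)² - ⅛*(-1)))² = (463 + (½ + 4*1 + ⅛))² = (463 + (½ + 4 + ⅛))² = (463 + 37/8)² = (3741/8)² = 13995081/64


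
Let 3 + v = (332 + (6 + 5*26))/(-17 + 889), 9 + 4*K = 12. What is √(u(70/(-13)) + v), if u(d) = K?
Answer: 3*I*√9047/218 ≈ 1.3089*I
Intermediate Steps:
K = ¾ (K = -9/4 + (¼)*12 = -9/4 + 3 = ¾ ≈ 0.75000)
u(d) = ¾
v = -537/218 (v = -3 + (332 + (6 + 5*26))/(-17 + 889) = -3 + (332 + (6 + 130))/872 = -3 + (332 + 136)*(1/872) = -3 + 468*(1/872) = -3 + 117/218 = -537/218 ≈ -2.4633)
√(u(70/(-13)) + v) = √(¾ - 537/218) = √(-747/436) = 3*I*√9047/218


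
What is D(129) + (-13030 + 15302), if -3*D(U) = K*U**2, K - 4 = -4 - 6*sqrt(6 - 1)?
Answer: 2272 + 33282*sqrt(5) ≈ 76693.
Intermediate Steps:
K = -6*sqrt(5) (K = 4 + (-4 - 6*sqrt(6 - 1)) = 4 + (-4 - 6*sqrt(5)) = -6*sqrt(5) ≈ -13.416)
D(U) = 2*sqrt(5)*U**2 (D(U) = -(-6*sqrt(5))*U**2/3 = -(-2)*sqrt(5)*U**2 = 2*sqrt(5)*U**2)
D(129) + (-13030 + 15302) = 2*sqrt(5)*129**2 + (-13030 + 15302) = 2*sqrt(5)*16641 + 2272 = 33282*sqrt(5) + 2272 = 2272 + 33282*sqrt(5)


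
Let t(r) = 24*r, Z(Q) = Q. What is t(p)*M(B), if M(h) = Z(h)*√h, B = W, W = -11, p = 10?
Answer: -2640*I*√11 ≈ -8755.9*I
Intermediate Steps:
B = -11
M(h) = h^(3/2) (M(h) = h*√h = h^(3/2))
t(p)*M(B) = (24*10)*(-11)^(3/2) = 240*(-11*I*√11) = -2640*I*√11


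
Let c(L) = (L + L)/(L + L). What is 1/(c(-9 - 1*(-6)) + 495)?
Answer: 1/496 ≈ 0.0020161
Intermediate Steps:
c(L) = 1 (c(L) = (2*L)/((2*L)) = (2*L)*(1/(2*L)) = 1)
1/(c(-9 - 1*(-6)) + 495) = 1/(1 + 495) = 1/496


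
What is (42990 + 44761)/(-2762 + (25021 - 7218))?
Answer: 87751/15041 ≈ 5.8341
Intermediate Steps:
(42990 + 44761)/(-2762 + (25021 - 7218)) = 87751/(-2762 + 17803) = 87751/15041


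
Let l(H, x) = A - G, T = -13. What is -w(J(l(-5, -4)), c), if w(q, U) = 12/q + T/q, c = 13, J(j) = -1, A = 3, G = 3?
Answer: -1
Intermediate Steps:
l(H, x) = 0 (l(H, x) = 3 - 1*3 = 3 - 3 = 0)
w(q, U) = -1/q (w(q, U) = 12/q - 13/q = -1/q)
-w(J(l(-5, -4)), c) = -(-1)/(-1) = -(-1)*(-1) = -1*1 = -1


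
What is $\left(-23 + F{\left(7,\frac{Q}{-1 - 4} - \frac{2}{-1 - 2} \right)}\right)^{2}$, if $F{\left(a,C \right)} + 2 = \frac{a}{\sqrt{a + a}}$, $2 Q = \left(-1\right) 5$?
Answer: $\frac{\left(50 - \sqrt{14}\right)^{2}}{4} \approx 534.96$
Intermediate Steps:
$Q = - \frac{5}{2}$ ($Q = \frac{\left(-1\right) 5}{2} = \frac{1}{2} \left(-5\right) = - \frac{5}{2} \approx -2.5$)
$F{\left(a,C \right)} = -2 + \frac{\sqrt{2} \sqrt{a}}{2}$ ($F{\left(a,C \right)} = -2 + \frac{a}{\sqrt{a + a}} = -2 + \frac{a}{\sqrt{2 a}} = -2 + \frac{a}{\sqrt{2} \sqrt{a}} = -2 + a \frac{\sqrt{2}}{2 \sqrt{a}} = -2 + \frac{\sqrt{2} \sqrt{a}}{2}$)
$\left(-23 + F{\left(7,\frac{Q}{-1 - 4} - \frac{2}{-1 - 2} \right)}\right)^{2} = \left(-23 - \left(2 - \frac{\sqrt{2} \sqrt{7}}{2}\right)\right)^{2} = \left(-23 - \left(2 - \frac{\sqrt{14}}{2}\right)\right)^{2} = \left(-25 + \frac{\sqrt{14}}{2}\right)^{2}$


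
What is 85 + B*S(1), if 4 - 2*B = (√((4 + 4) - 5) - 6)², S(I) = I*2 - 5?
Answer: 275/2 - 18*√3 ≈ 106.32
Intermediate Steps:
S(I) = -5 + 2*I (S(I) = 2*I - 5 = -5 + 2*I)
B = 2 - (-6 + √3)²/2 (B = 2 - (√((4 + 4) - 5) - 6)²/2 = 2 - (√(8 - 5) - 6)²/2 = 2 - (√3 - 6)²/2 = 2 - (-6 + √3)²/2 ≈ -7.1077)
85 + B*S(1) = 85 + (-35/2 + 6*√3)*(-5 + 2*1) = 85 + (-35/2 + 6*√3)*(-5 + 2) = 85 + (-35/2 + 6*√3)*(-3) = 85 + (105/2 - 18*√3) = 275/2 - 18*√3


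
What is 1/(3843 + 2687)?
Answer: 1/6530 ≈ 0.00015314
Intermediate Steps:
1/(3843 + 2687) = 1/6530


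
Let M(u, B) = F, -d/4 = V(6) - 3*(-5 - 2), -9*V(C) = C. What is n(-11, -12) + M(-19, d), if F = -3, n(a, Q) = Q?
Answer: -15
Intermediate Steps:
V(C) = -C/9
d = -244/3 (d = -4*(-⅑*6 - 3*(-5 - 2)) = -4*(-⅔ - 3*(-7)) = -4*(-⅔ + 21) = -4*61/3 = -244/3 ≈ -81.333)
M(u, B) = -3
n(-11, -12) + M(-19, d) = -12 - 3 = -15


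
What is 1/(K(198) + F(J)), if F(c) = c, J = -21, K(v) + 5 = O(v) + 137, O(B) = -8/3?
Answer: 3/325 ≈ 0.0092308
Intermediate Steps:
O(B) = -8/3 (O(B) = -8*⅓ = -8/3)
K(v) = 388/3 (K(v) = -5 + (-8/3 + 137) = -5 + 403/3 = 388/3)
1/(K(198) + F(J)) = 1/(388/3 - 21) = 1/(325/3) = 3/325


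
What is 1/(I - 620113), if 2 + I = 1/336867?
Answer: -336867/208896279704 ≈ -1.6126e-6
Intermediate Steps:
I = -673733/336867 (I = -2 + 1/336867 = -673733/336867 ≈ -2.0000)
1/(I - 620113) = 1/(-673733/336867 - 620113) = 1/(-208896279704/336867) = -336867/208896279704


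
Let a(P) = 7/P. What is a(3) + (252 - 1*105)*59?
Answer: 26026/3 ≈ 8675.3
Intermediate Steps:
a(3) + (252 - 1*105)*59 = 7/3 + (252 - 1*105)*59 = 7*(⅓) + (252 - 105)*59 = 7/3 + 147*59 = 7/3 + 8673 = 26026/3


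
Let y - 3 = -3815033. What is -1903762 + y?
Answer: -5718792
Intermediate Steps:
y = -3815030 (y = 3 - 3815033 = -3815030)
-1903762 + y = -1903762 - 3815030 = -5718792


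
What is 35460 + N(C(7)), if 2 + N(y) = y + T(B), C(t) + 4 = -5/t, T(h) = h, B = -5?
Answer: 248138/7 ≈ 35448.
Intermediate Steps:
C(t) = -4 - 5/t
N(y) = -7 + y (N(y) = -2 + (y - 5) = -2 + (-5 + y) = -7 + y)
35460 + N(C(7)) = 35460 + (-7 + (-4 - 5/7)) = 35460 + (-7 - 33/7) = 35460 - 82/7 = 248138/7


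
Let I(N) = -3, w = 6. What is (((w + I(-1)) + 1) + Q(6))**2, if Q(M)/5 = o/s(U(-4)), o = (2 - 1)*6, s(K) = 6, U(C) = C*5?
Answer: 81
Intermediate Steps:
U(C) = 5*C
o = 6 (o = 1*6 = 6)
Q(M) = 5 (Q(M) = 5*(6/6) = 5*(6*(1/6)) = 5*1 = 5)
(((w + I(-1)) + 1) + Q(6))**2 = (((6 - 3) + 1) + 5)**2 = ((3 + 1) + 5)**2 = (4 + 5)**2 = 9**2 = 81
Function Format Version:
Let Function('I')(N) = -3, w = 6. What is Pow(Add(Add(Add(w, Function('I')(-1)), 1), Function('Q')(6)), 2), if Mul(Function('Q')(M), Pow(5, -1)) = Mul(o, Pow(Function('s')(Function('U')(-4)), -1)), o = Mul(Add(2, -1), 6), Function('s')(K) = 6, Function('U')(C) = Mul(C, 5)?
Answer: 81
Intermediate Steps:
Function('U')(C) = Mul(5, C)
o = 6 (o = Mul(1, 6) = 6)
Function('Q')(M) = 5 (Function('Q')(M) = Mul(5, Mul(6, Pow(6, -1))) = Mul(5, Mul(6, Rational(1, 6))) = Mul(5, 1) = 5)
Pow(Add(Add(Add(w, Function('I')(-1)), 1), Function('Q')(6)), 2) = Pow(Add(Add(Add(6, -3), 1), 5), 2) = Pow(Add(Add(3, 1), 5), 2) = Pow(Add(4, 5), 2) = Pow(9, 2) = 81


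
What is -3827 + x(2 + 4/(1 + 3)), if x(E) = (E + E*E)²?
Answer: -3683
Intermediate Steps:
x(E) = (E + E²)²
-3827 + x(2 + 4/(1 + 3)) = -3827 + (2 + 4/(1 + 3))²*(1 + (2 + 4/(1 + 3)))² = -3827 + (2 + 4/4)²*(1 + (2 + 4/4))² = -3827 + (2 + (¼)*4)²*(1 + (2 + (¼)*4))² = -3827 + (2 + 1)²*(1 + (2 + 1))² = -3827 + 3²*(1 + 3)² = -3827 + 9*4² = -3827 + 9*16 = -3827 + 144 = -3683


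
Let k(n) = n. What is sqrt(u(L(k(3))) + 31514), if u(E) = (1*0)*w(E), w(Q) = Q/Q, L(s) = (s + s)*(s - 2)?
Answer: sqrt(31514) ≈ 177.52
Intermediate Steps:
L(s) = 2*s*(-2 + s) (L(s) = (2*s)*(-2 + s) = 2*s*(-2 + s))
w(Q) = 1
u(E) = 0 (u(E) = (1*0)*1 = 0*1 = 0)
sqrt(u(L(k(3))) + 31514) = sqrt(0 + 31514) = sqrt(31514)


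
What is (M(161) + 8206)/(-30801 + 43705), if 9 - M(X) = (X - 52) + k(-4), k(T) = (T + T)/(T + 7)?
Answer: 12163/19356 ≈ 0.62838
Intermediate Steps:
k(T) = 2*T/(7 + T) (k(T) = (2*T)/(7 + T) = 2*T/(7 + T))
M(X) = 191/3 - X (M(X) = 9 - ((X - 52) + 2*(-4)/(7 - 4)) = 9 - ((-52 + X) + 2*(-4)/3) = 9 - ((-52 + X) + 2*(-4)*(⅓)) = 9 - ((-52 + X) - 8/3) = 9 - (-164/3 + X) = 9 + (164/3 - X) = 191/3 - X)
(M(161) + 8206)/(-30801 + 43705) = ((191/3 - 1*161) + 8206)/(-30801 + 43705) = ((191/3 - 161) + 8206)/12904 = (-292/3 + 8206)*(1/12904) = (24326/3)*(1/12904) = 12163/19356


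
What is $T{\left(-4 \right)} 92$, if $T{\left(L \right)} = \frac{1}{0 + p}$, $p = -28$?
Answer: $- \frac{23}{7} \approx -3.2857$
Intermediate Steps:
$T{\left(L \right)} = - \frac{1}{28}$ ($T{\left(L \right)} = \frac{1}{0 - 28} = \frac{1}{-28} = - \frac{1}{28}$)
$T{\left(-4 \right)} 92 = \left(- \frac{1}{28}\right) 92 = - \frac{23}{7}$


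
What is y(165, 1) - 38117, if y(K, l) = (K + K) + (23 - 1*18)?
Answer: -37782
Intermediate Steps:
y(K, l) = 5 + 2*K (y(K, l) = 2*K + (23 - 18) = 2*K + 5 = 5 + 2*K)
y(165, 1) - 38117 = (5 + 2*165) - 38117 = (5 + 330) - 38117 = 335 - 38117 = -37782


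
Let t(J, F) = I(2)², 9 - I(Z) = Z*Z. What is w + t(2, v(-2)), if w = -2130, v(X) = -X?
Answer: -2105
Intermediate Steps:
I(Z) = 9 - Z² (I(Z) = 9 - Z*Z = 9 - Z²)
t(J, F) = 25 (t(J, F) = (9 - 1*2²)² = (9 - 1*4)² = (9 - 4)² = 5² = 25)
w + t(2, v(-2)) = -2130 + 25 = -2105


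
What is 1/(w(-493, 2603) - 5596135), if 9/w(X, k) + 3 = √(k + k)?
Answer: -14541556784/81376514797881977 - 9*√5206/162753029595763954 ≈ -1.7869e-7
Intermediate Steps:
w(X, k) = 9/(-3 + √2*√k) (w(X, k) = 9/(-3 + √(k + k)) = 9/(-3 + √(2*k)) = 9/(-3 + √2*√k))
1/(w(-493, 2603) - 5596135) = 1/(9/(-3 + √2*√2603) - 5596135) = 1/(9/(-3 + √5206) - 5596135) = 1/(-5596135 + 9/(-3 + √5206))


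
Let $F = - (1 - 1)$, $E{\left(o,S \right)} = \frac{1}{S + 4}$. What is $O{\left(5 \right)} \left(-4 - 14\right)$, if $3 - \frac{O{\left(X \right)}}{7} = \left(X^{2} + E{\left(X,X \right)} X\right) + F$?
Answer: $2842$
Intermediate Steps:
$E{\left(o,S \right)} = \frac{1}{4 + S}$
$F = 0$ ($F = \left(-1\right) 0 = 0$)
$O{\left(X \right)} = 21 - 7 X^{2} - \frac{7 X}{4 + X}$ ($O{\left(X \right)} = 21 - 7 \left(\left(X^{2} + \frac{X}{4 + X}\right) + 0\right) = 21 - 7 \left(X^{2} + \frac{X}{4 + X}\right) = 21 - \left(7 X^{2} + \frac{7 X}{4 + X}\right) = 21 - 7 X^{2} - \frac{7 X}{4 + X}$)
$O{\left(5 \right)} \left(-4 - 14\right) = \frac{7 \left(\left(-1\right) 5 + \left(3 - 5^{2}\right) \left(4 + 5\right)\right)}{4 + 5} \left(-4 - 14\right) = \frac{7 \left(-5 + \left(3 - 25\right) 9\right)}{9} \left(-18\right) = 7 \cdot \frac{1}{9} \left(-5 + \left(3 - 25\right) 9\right) \left(-18\right) = 7 \cdot \frac{1}{9} \left(-5 - 198\right) \left(-18\right) = 7 \cdot \frac{1}{9} \left(-203\right) \left(-18\right) = \left(- \frac{1421}{9}\right) \left(-18\right) = 2842$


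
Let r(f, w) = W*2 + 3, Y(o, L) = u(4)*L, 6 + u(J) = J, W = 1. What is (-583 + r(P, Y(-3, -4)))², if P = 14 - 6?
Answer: 334084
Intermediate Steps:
u(J) = -6 + J
Y(o, L) = -2*L (Y(o, L) = (-6 + 4)*L = -2*L)
P = 8
r(f, w) = 5 (r(f, w) = 1*2 + 3 = 2 + 3 = 5)
(-583 + r(P, Y(-3, -4)))² = (-583 + 5)² = (-578)² = 334084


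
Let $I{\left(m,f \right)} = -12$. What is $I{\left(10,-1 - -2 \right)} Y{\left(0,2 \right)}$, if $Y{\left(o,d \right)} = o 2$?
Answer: $0$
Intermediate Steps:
$Y{\left(o,d \right)} = 2 o$
$I{\left(10,-1 - -2 \right)} Y{\left(0,2 \right)} = - 12 \cdot 2 \cdot 0 = \left(-12\right) 0 = 0$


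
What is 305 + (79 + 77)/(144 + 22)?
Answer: 25393/83 ≈ 305.94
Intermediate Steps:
305 + (79 + 77)/(144 + 22) = 305 + 156/166 = 305 + 156*(1/166) = 305 + 78/83 = 25393/83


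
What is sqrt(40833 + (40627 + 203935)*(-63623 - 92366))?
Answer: I*sqrt(38148940985) ≈ 1.9532e+5*I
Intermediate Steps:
sqrt(40833 + (40627 + 203935)*(-63623 - 92366)) = sqrt(40833 + 244562*(-155989)) = sqrt(40833 - 38148981818) = sqrt(-38148940985) = I*sqrt(38148940985)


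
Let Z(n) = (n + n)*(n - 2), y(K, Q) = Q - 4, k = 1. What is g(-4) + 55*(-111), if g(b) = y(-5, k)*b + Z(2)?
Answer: -6093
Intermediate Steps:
y(K, Q) = -4 + Q
Z(n) = 2*n*(-2 + n) (Z(n) = (2*n)*(-2 + n) = 2*n*(-2 + n))
g(b) = -3*b (g(b) = (-4 + 1)*b + 2*2*(-2 + 2) = -3*b + 2*2*0 = -3*b + 0 = -3*b)
g(-4) + 55*(-111) = -3*(-4) + 55*(-111) = 12 - 6105 = -6093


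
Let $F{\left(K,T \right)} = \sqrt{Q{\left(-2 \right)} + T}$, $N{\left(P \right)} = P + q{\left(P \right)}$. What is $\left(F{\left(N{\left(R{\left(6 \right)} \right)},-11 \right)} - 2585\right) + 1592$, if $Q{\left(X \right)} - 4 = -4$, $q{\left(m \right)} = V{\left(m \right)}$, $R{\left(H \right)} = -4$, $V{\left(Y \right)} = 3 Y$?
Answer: $-993 + i \sqrt{11} \approx -993.0 + 3.3166 i$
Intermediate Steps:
$q{\left(m \right)} = 3 m$
$Q{\left(X \right)} = 0$ ($Q{\left(X \right)} = 4 - 4 = 0$)
$N{\left(P \right)} = 4 P$ ($N{\left(P \right)} = P + 3 P = 4 P$)
$F{\left(K,T \right)} = \sqrt{T}$ ($F{\left(K,T \right)} = \sqrt{0 + T} = \sqrt{T}$)
$\left(F{\left(N{\left(R{\left(6 \right)} \right)},-11 \right)} - 2585\right) + 1592 = \left(\sqrt{-11} - 2585\right) + 1592 = \left(i \sqrt{11} - 2585\right) + 1592 = \left(-2585 + i \sqrt{11}\right) + 1592 = -993 + i \sqrt{11}$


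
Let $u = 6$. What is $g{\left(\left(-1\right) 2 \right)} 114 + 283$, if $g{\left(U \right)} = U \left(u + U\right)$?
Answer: $-629$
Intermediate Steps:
$g{\left(U \right)} = U \left(6 + U\right)$
$g{\left(\left(-1\right) 2 \right)} 114 + 283 = \left(-1\right) 2 \left(6 - 2\right) 114 + 283 = - 2 \left(6 - 2\right) 114 + 283 = \left(-2\right) 4 \cdot 114 + 283 = \left(-8\right) 114 + 283 = -912 + 283 = -629$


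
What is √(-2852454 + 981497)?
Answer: I*√1870957 ≈ 1367.8*I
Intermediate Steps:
√(-2852454 + 981497) = √(-1870957) = I*√1870957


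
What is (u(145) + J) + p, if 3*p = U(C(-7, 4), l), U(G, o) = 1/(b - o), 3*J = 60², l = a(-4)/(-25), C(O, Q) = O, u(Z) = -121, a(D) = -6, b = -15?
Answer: 1233272/1143 ≈ 1079.0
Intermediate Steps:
l = 6/25 (l = -6/(-25) = -6*(-1/25) = 6/25 ≈ 0.24000)
J = 1200 (J = (⅓)*60² = (⅓)*3600 = 1200)
U(G, o) = 1/(-15 - o)
p = -25/1143 (p = (-1/(15 + 6/25))/3 = (-1/381/25)/3 = (-1*25/381)/3 = (⅓)*(-25/381) = -25/1143 ≈ -0.021872)
(u(145) + J) + p = (-121 + 1200) - 25/1143 = 1079 - 25/1143 = 1233272/1143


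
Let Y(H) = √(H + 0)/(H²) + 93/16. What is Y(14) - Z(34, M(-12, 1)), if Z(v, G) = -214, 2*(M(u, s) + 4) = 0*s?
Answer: 3517/16 + √14/196 ≈ 219.83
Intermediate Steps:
M(u, s) = -4 (M(u, s) = -4 + (0*s)/2 = -4 + (½)*0 = -4 + 0 = -4)
Y(H) = 93/16 + H^(-3/2) (Y(H) = √H/H² + 93*(1/16) = H^(-3/2) + 93/16 = 93/16 + H^(-3/2))
Y(14) - Z(34, M(-12, 1)) = (93/16 + 14^(-3/2)) - 1*(-214) = (93/16 + √14/196) + 214 = 3517/16 + √14/196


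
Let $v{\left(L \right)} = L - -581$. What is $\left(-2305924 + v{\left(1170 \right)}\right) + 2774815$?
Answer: $470642$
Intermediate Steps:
$v{\left(L \right)} = 581 + L$ ($v{\left(L \right)} = L + 581 = 581 + L$)
$\left(-2305924 + v{\left(1170 \right)}\right) + 2774815 = \left(-2305924 + \left(581 + 1170\right)\right) + 2774815 = \left(-2305924 + 1751\right) + 2774815 = -2304173 + 2774815 = 470642$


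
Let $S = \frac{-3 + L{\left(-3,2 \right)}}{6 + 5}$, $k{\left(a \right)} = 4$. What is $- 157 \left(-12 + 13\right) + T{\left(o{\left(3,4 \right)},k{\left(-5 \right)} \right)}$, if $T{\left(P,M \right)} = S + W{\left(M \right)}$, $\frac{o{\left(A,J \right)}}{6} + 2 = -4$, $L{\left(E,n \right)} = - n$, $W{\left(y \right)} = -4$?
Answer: $- \frac{1776}{11} \approx -161.45$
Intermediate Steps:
$o{\left(A,J \right)} = -36$ ($o{\left(A,J \right)} = -12 + 6 \left(-4\right) = -12 - 24 = -36$)
$S = - \frac{5}{11}$ ($S = \frac{-3 - 2}{6 + 5} = \frac{-3 - 2}{11} = \left(-5\right) \frac{1}{11} = - \frac{5}{11} \approx -0.45455$)
$T{\left(P,M \right)} = - \frac{49}{11}$ ($T{\left(P,M \right)} = - \frac{5}{11} - 4 = - \frac{49}{11}$)
$- 157 \left(-12 + 13\right) + T{\left(o{\left(3,4 \right)},k{\left(-5 \right)} \right)} = - 157 \left(-12 + 13\right) - \frac{49}{11} = \left(-157\right) 1 - \frac{49}{11} = -157 - \frac{49}{11} = - \frac{1776}{11}$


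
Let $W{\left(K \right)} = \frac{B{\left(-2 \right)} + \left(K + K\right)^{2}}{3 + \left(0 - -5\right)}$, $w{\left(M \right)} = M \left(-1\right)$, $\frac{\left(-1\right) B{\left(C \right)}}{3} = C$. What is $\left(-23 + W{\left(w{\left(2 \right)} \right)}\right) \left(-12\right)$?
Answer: $243$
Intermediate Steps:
$B{\left(C \right)} = - 3 C$
$w{\left(M \right)} = - M$
$W{\left(K \right)} = \frac{3}{4} + \frac{K^{2}}{2}$ ($W{\left(K \right)} = \frac{\left(-3\right) \left(-2\right) + \left(K + K\right)^{2}}{3 + \left(0 - -5\right)} = \frac{6 + \left(2 K\right)^{2}}{3 + \left(0 + 5\right)} = \frac{6 + 4 K^{2}}{3 + 5} = \frac{6 + 4 K^{2}}{8} = \left(6 + 4 K^{2}\right) \frac{1}{8} = \frac{3}{4} + \frac{K^{2}}{2}$)
$\left(-23 + W{\left(w{\left(2 \right)} \right)}\right) \left(-12\right) = \left(-23 + \left(\frac{3}{4} + \frac{\left(\left(-1\right) 2\right)^{2}}{2}\right)\right) \left(-12\right) = \left(-23 + \left(\frac{3}{4} + \frac{\left(-2\right)^{2}}{2}\right)\right) \left(-12\right) = \left(-23 + \left(\frac{3}{4} + \frac{1}{2} \cdot 4\right)\right) \left(-12\right) = \left(-23 + \left(\frac{3}{4} + 2\right)\right) \left(-12\right) = \left(-23 + \frac{11}{4}\right) \left(-12\right) = \left(- \frac{81}{4}\right) \left(-12\right) = 243$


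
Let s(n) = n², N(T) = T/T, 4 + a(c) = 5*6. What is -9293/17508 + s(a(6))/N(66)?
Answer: 11826115/17508 ≈ 675.47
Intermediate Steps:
a(c) = 26 (a(c) = -4 + 5*6 = -4 + 30 = 26)
N(T) = 1
-9293/17508 + s(a(6))/N(66) = -9293/17508 + 26²/1 = -9293*1/17508 + 676*1 = -9293/17508 + 676 = 11826115/17508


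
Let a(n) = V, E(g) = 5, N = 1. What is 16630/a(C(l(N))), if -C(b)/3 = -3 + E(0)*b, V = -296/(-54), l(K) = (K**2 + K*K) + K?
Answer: 224505/74 ≈ 3033.9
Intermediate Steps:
l(K) = K + 2*K**2 (l(K) = (K**2 + K**2) + K = 2*K**2 + K = K + 2*K**2)
V = 148/27 (V = -296*(-1/54) = 148/27 ≈ 5.4815)
C(b) = 9 - 15*b (C(b) = -3*(-3 + 5*b) = 9 - 15*b)
a(n) = 148/27
16630/a(C(l(N))) = 16630/(148/27) = 16630*(27/148) = 224505/74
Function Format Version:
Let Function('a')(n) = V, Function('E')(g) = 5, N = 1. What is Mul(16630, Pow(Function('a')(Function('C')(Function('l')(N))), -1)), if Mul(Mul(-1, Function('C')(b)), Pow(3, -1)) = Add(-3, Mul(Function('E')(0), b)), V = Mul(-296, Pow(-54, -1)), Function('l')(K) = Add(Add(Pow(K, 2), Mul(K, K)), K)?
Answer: Rational(224505, 74) ≈ 3033.9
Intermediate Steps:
Function('l')(K) = Add(K, Mul(2, Pow(K, 2))) (Function('l')(K) = Add(Add(Pow(K, 2), Pow(K, 2)), K) = Add(Mul(2, Pow(K, 2)), K) = Add(K, Mul(2, Pow(K, 2))))
V = Rational(148, 27) (V = Mul(-296, Rational(-1, 54)) = Rational(148, 27) ≈ 5.4815)
Function('C')(b) = Add(9, Mul(-15, b)) (Function('C')(b) = Mul(-3, Add(-3, Mul(5, b))) = Add(9, Mul(-15, b)))
Function('a')(n) = Rational(148, 27)
Mul(16630, Pow(Function('a')(Function('C')(Function('l')(N))), -1)) = Mul(16630, Pow(Rational(148, 27), -1)) = Mul(16630, Rational(27, 148)) = Rational(224505, 74)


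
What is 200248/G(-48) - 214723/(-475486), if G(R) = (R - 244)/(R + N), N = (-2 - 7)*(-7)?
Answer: -357041027201/34710478 ≈ -10286.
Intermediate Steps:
N = 63 (N = -9*(-7) = 63)
G(R) = (-244 + R)/(63 + R) (G(R) = (R - 244)/(R + 63) = (-244 + R)/(63 + R))
200248/G(-48) - 214723/(-475486) = 200248/(((-244 - 48)/(63 - 48))) - 214723/(-475486) = 200248/((-292/15)) - 214723*(-1/475486) = 200248/(((1/15)*(-292))) + 214723/475486 = 200248/(-292/15) + 214723/475486 = 200248*(-15/292) + 214723/475486 = -750930/73 + 214723/475486 = -357041027201/34710478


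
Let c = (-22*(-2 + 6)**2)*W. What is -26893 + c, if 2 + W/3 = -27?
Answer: 3731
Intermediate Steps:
W = -87 (W = -6 + 3*(-27) = -6 - 81 = -87)
c = 30624 (c = -22*(-2 + 6)**2*(-87) = -22*4**2*(-87) = -22*16*(-87) = -352*(-87) = 30624)
-26893 + c = -26893 + 30624 = 3731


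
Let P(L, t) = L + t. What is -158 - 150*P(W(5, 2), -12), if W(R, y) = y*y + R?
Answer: 292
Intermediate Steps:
W(R, y) = R + y² (W(R, y) = y² + R = R + y²)
-158 - 150*P(W(5, 2), -12) = -158 - 150*((5 + 2²) - 12) = -158 - 150*((5 + 4) - 12) = -158 - 150*(9 - 12) = -158 - 150*(-3) = -158 + 450 = 292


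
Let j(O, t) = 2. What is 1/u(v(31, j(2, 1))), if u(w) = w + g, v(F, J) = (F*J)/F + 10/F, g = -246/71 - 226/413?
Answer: -909013/1535708 ≈ -0.59192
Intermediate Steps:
g = -117644/29323 (g = -246*1/71 - 226*1/413 = -246/71 - 226/413 = -117644/29323 ≈ -4.0120)
v(F, J) = J + 10/F
u(w) = -117644/29323 + w (u(w) = w - 117644/29323 = -117644/29323 + w)
1/u(v(31, j(2, 1))) = 1/(-117644/29323 + (2 + 10/31)) = 1/(-117644/29323 + 72/31) = 1/(-1535708/909013) = -909013/1535708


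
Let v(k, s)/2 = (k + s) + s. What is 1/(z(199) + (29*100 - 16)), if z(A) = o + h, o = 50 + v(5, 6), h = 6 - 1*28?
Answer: 1/2946 ≈ 0.00033944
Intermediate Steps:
v(k, s) = 2*k + 4*s (v(k, s) = 2*((k + s) + s) = 2*(k + 2*s) = 2*k + 4*s)
h = -22 (h = 6 - 28 = -22)
o = 84 (o = 50 + (2*5 + 4*6) = 50 + (10 + 24) = 50 + 34 = 84)
z(A) = 62 (z(A) = 84 - 22 = 62)
1/(z(199) + (29*100 - 16)) = 1/(62 + (29*100 - 16)) = 1/(62 + (2900 - 16)) = 1/(62 + 2884) = 1/2946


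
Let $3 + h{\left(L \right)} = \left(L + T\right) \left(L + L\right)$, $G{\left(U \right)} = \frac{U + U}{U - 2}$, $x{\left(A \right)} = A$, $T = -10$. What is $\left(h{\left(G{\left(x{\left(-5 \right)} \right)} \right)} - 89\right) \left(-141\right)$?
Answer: $\frac{804828}{49} \approx 16425.0$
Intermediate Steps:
$G{\left(U \right)} = \frac{2 U}{-2 + U}$
$h{\left(L \right)} = -3 + 2 L \left(-10 + L\right)$ ($h{\left(L \right)} = -3 + \left(L - 10\right) \left(L + L\right) = -3 + \left(-10 + L\right) 2 L = -3 + 2 L \left(-10 + L\right)$)
$\left(h{\left(G{\left(x{\left(-5 \right)} \right)} \right)} - 89\right) \left(-141\right) = \left(\left(-3 - 20 \cdot 2 \left(-5\right) \frac{1}{-2 - 5} + 2 \left(2 \left(-5\right) \frac{1}{-2 - 5}\right)^{2}\right) - 89\right) \left(-141\right) = \left(\left(-3 - 20 \cdot 2 \left(-5\right) \frac{1}{-7} + 2 \left(2 \left(-5\right) \frac{1}{-7}\right)^{2}\right) - 89\right) \left(-141\right) = \left(\left(-3 - 20 \cdot 2 \left(-5\right) \left(- \frac{1}{7}\right) + 2 \left(2 \left(-5\right) \left(- \frac{1}{7}\right)\right)^{2}\right) - 89\right) \left(-141\right) = \left(\left(-3 - \frac{200}{7} + 2 \left(\frac{10}{7}\right)^{2}\right) - 89\right) \left(-141\right) = \left(\left(-3 - \frac{200}{7} + 2 \cdot \frac{100}{49}\right) - 89\right) \left(-141\right) = \left(\left(-3 - \frac{200}{7} + \frac{200}{49}\right) - 89\right) \left(-141\right) = \left(- \frac{1347}{49} - 89\right) \left(-141\right) = \left(- \frac{5708}{49}\right) \left(-141\right) = \frac{804828}{49}$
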